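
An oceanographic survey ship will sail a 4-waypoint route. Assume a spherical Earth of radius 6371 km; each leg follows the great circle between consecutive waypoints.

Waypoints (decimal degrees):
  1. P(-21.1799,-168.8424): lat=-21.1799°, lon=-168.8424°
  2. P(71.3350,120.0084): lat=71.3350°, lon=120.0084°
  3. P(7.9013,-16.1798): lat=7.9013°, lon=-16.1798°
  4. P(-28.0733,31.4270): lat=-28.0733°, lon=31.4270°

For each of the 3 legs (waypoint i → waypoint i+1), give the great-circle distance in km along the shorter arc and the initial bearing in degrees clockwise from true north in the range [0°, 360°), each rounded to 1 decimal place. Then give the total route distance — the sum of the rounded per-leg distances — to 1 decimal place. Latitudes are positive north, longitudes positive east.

Leg 1: dist=11590.2 km, bearing=341.8°
Leg 2: dist=10636.2 km, bearing=316.4°
Leg 3: dist=6489.6 km, bearing=130.1°
Total: 28716.0 km

Leg 1: φ1=-0.3696590, φ2=1.2450306, Δφ=1.6146896, Δλ=5.0413975 rad; a=sin²(Δφ/2)+cosφ1·cosφ2·sin²(Δλ/2)=0.6229378252; c=2·atan2(√a, √(1-a))=1.819219299; dist=6371·c=11590.246 ≈ 11590.2 km; running total=11590.2 km
Leg 1 bearing: y=sinΔλ·cosφ2=-0.30286868, x=cosφ1·sinφ2-sinφ1·cosφ2·cosΔλ=0.92076909; θ=atan2(y, x)=-18.2076° <0 so +360° → 341.7924° ≈ 341.8°
Leg 2: φ1=1.2450306, φ2=0.1379037, Δφ=-1.1071269, Δλ=-2.3769325 rad; a=sin²(Δφ/2)+cosφ1·cosφ2·sin²(Δλ/2)=0.5492564268; c=2·atan2(√a, √(1-a))=1.669469221; dist=6371·c=10636.188 ≈ 10636.2 km; running total=22226.4 km
Leg 2 bearing: y=sinΔλ·cosφ2=-0.68571942, x=cosφ1·sinφ2-sinφ1·cosφ2·cosΔλ=0.72116856; θ=atan2(y, x)=-43.5566° <0 so +360° → 316.4434° ≈ 316.4°
Leg 3: φ1=0.1379037, φ2=-0.4899715, Δφ=-0.6278752, Δλ=0.8308954 rad; a=sin²(Δφ/2)+cosφ1·cosφ2·sin²(Δλ/2)=0.2377244575; c=2·atan2(√a, √(1-a))=1.018608579; dist=6371·c=6489.555 ≈ 6489.6 km; running total=28716.0 km
Leg 3 bearing: y=sinΔλ·cosφ2=0.65164392, x=cosφ1·sinφ2-sinφ1·cosφ2·cosΔλ=-0.54791091; θ=atan2(y, x)=130.0576° ≈ 130.1°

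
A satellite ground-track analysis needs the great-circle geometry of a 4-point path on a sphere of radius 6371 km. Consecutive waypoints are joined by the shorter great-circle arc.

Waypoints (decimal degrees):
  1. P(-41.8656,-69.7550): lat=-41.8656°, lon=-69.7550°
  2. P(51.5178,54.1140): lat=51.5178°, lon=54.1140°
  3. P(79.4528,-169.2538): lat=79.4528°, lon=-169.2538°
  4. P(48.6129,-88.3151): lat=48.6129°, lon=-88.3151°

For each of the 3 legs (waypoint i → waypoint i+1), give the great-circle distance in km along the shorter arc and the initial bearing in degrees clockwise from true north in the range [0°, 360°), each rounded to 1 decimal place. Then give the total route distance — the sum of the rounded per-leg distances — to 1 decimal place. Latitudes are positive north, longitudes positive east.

Leg 1: φ1=-0.7306926, φ2=0.8991552, Δφ=1.6298478, Δλ=2.1619219 rad; a=sin²(Δφ/2)+cosφ1·cosφ2·sin²(Δλ/2)=0.8903443799; c=2·atan2(√a, √(1-a))=2.466563543; dist=6371·c=15714.476 ≈ 15714.5 km; running total=15714.5 km
Leg 1 bearing: y=sinΔλ·cosφ2=0.51668068, x=cosφ1·sinφ2-sinφ1·cosφ2·cosΔλ=0.35151976; θ=atan2(y, x)=55.7709° ≈ 55.8°
Leg 2: φ1=0.8991552, φ2=1.3867130, Δφ=0.4875577, Δλ=-3.8985036 rad; a=sin²(Δφ/2)+cosφ1·cosφ2·sin²(Δλ/2)=0.1566140291; c=2·atan2(√a, √(1-a))=0.813757666; dist=6371·c=5184.450 ≈ 5184.5 km; running total=20899.0 km
Leg 2 bearing: y=sinΔλ·cosφ2=0.12569349, x=cosφ1·sinφ2-sinφ1·cosφ2·cosΔλ=0.71592279; θ=atan2(y, x)=9.9578° ≈ 10.0°
Leg 3: φ1=1.3867130, φ2=0.8484552, Δφ=-0.5382578, Δλ=1.4126468 rad; a=sin²(Δφ/2)+cosφ1·cosφ2·sin²(Δλ/2)=0.1216783314; c=2·atan2(√a, √(1-a))=0.712632440; dist=6371·c=4540.181 ≈ 4540.2 km; running total=25439.2 km
Leg 3 bearing: y=sinΔλ·cosφ2=0.65289217, x=cosφ1·sinφ2-sinφ1·cosφ2·cosΔλ=0.03496679; θ=atan2(y, x)=86.9344° ≈ 86.9°

Leg 1: dist=15714.5 km, bearing=55.8°
Leg 2: dist=5184.5 km, bearing=10.0°
Leg 3: dist=4540.2 km, bearing=86.9°
Total: 25439.2 km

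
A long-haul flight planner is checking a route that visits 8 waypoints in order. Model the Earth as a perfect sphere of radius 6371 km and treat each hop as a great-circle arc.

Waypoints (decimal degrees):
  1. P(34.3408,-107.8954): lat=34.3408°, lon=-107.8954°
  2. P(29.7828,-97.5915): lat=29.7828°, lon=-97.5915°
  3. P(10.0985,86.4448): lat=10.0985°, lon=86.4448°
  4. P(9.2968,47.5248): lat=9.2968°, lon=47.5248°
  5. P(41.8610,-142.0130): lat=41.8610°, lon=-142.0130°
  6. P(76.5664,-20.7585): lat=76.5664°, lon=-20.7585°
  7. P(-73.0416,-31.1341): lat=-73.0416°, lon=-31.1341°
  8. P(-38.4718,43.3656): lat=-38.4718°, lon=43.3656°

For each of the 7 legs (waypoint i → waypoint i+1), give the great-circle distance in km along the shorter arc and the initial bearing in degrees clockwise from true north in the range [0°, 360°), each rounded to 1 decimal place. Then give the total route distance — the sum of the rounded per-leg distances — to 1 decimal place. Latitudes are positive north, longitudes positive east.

Leg 1: dist=1094.5 km, bearing=114.8°
Leg 2: dist=15559.5 km, bearing=353.8°
Leg 3: dist=4264.3 km, bearing=272.3°
Leg 4: dist=14243.9 km, bearing=9.0°
Leg 5: dist=6226.1 km, bearing=13.9°
Leg 6: dist=16649.6 km, bearing=186.0°
Leg 7: dist=5448.2 km, bearing=88.6°
Total: 63486.1 km

Leg 1: φ1=0.5993600, φ2=0.5198079, Δφ=-0.0795521, Δλ=0.1798370 rad; a=sin²(Δφ/2)+cosφ1·cosφ2·sin²(Δλ/2)=0.0073599294; c=2·atan2(√a, √(1-a))=0.171791231; dist=6371·c=1094.482 ≈ 1094.5 km; running total=1094.5 km
Leg 1 bearing: y=sinΔλ·cosφ2=0.15524318, x=cosφ1·sinφ2-sinφ1·cosφ2·cosΔλ=-0.07157233; θ=atan2(y, x)=114.7513° ≈ 114.8°
Leg 2: φ1=0.5198079, φ2=0.1762521, Δφ=-0.3435558, Δλ=3.2120394 rad; a=sin²(Δφ/2)+cosφ1·cosφ2·sin²(Δλ/2)=0.8826275442; c=2·atan2(√a, √(1-a))=2.442233832; dist=6371·c=15559.472 ≈ 15559.5 km; running total=16654.0 km
Leg 2 bearing: y=sinΔλ·cosφ2=-0.06929800, x=cosφ1·sinφ2-sinφ1·cosφ2·cosΔλ=0.63998628; θ=atan2(y, x)=-6.1799° <0 so +360° → 353.8201° ≈ 353.8°
Leg 3: φ1=0.1762521, φ2=0.1622598, Δφ=-0.0139923, Δλ=-0.6792821 rad; a=sin²(Δφ/2)+cosφ1·cosφ2·sin²(Δλ/2)=0.1078822713; c=2·atan2(√a, √(1-a))=0.669333374; dist=6371·c=4264.323 ≈ 4264.3 km; running total=20918.3 km
Leg 3 bearing: y=sinΔλ·cosφ2=-0.61998265, x=cosφ1·sinφ2-sinφ1·cosφ2·cosΔλ=0.02441841; θ=atan2(y, x)=-87.7445° <0 so +360° → 272.2555° ≈ 272.3°
Leg 4: φ1=0.1622598, φ2=0.7306123, Δφ=0.5683525, Δλ=-3.3080587 rad; a=sin²(Δφ/2)+cosφ1·cosφ2·sin²(Δλ/2)=0.8085088024; c=2·atan2(√a, √(1-a))=2.235743555; dist=6371·c=14243.922 ≈ 14243.9 km; running total=35162.2 km
Leg 4 bearing: y=sinΔλ·cosφ2=0.12340642, x=cosφ1·sinφ2-sinφ1·cosφ2·cosΔλ=0.77721305; θ=atan2(y, x)=9.0221° ≈ 9.0°
Leg 5: φ1=0.7306123, φ2=1.3363358, Δφ=0.6057235, Δλ=2.1162903 rad; a=sin²(Δφ/2)+cosφ1·cosφ2·sin²(Δλ/2)=0.2203518037; c=2·atan2(√a, √(1-a))=0.977259545; dist=6371·c=6226.121 ≈ 6226.1 km; running total=41388.3 km
Leg 5 bearing: y=sinΔλ·cosφ2=0.19860223, x=cosφ1·sinφ2-sinφ1·cosφ2·cosΔλ=0.80482588; θ=atan2(y, x)=13.8616° ≈ 13.9°
Leg 6: φ1=1.3363358, φ2=-1.2748164, Δφ=-2.6111522, Δλ=-0.1810884 rad; a=sin²(Δφ/2)+cosφ1·cosφ2·sin²(Δλ/2)=0.9318461715; c=2·atan2(√a, √(1-a))=2.613346444; dist=6371·c=16649.630 ≈ 16649.6 km; running total=58037.9 km
Leg 6 bearing: y=sinΔλ·cosφ2=-0.05253116, x=cosφ1·sinφ2-sinφ1·cosφ2·cosΔλ=-0.50127439; θ=atan2(y, x)=-174.0175° <0 so +360° → 185.9825° ≈ 186.0°
Leg 7: φ1=-1.2748164, φ2=-0.6714596, Δφ=0.6033568, Δλ=1.3002651 rad; a=sin²(Δφ/2)+cosφ1·cosφ2·sin²(Δλ/2)=0.1719477699; c=2·atan2(√a, √(1-a))=0.855151135; dist=6371·c=5448.168 ≈ 5448.2 km; running total=63486.1 km
Leg 7 bearing: y=sinΔλ·cosφ2=0.75443911, x=cosφ1·sinφ2-sinφ1·cosφ2·cosΔλ=0.01866978; θ=atan2(y, x)=88.5824° ≈ 88.6°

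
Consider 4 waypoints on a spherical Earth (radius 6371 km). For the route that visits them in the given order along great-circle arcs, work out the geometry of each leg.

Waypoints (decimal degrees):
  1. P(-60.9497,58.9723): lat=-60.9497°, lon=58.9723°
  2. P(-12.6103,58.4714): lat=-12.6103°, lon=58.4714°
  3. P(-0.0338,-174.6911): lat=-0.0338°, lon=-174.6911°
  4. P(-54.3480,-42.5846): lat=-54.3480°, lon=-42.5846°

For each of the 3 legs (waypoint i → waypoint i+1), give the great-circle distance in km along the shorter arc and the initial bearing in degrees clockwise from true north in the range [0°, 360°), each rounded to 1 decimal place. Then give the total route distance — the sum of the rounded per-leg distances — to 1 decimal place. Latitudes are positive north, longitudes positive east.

Leg 1: dist=5375.3 km, bearing=359.3°
Leg 2: dist=13988.3 km, bearing=99.3°
Leg 3: dist=12562.3 km, bearing=152.0°
Total: 31925.9 km

Leg 1: φ1=-1.0637729, φ2=-0.2200913, Δφ=0.8436817, Δλ=-0.0087424 rad; a=sin²(Δφ/2)+cosφ1·cosφ2·sin²(Δλ/2)=0.1676506719; c=2·atan2(√a, √(1-a))=0.843705926; dist=6371·c=5375.250 ≈ 5375.3 km; running total=5375.3 km
Leg 1 bearing: y=sinΔλ·cosφ2=-0.00853136, x=cosφ1·sinφ2-sinφ1·cosφ2·cosΔλ=0.74706286; θ=atan2(y, x)=-0.6543° <0 so +360° → 359.3457° ≈ 359.3°
Leg 2: φ1=-0.2200913, φ2=-0.0005899, Δφ=0.2195013, Δλ=-4.0694533 rad; a=sin²(Δφ/2)+cosφ1·cosφ2·sin²(Δλ/2)=0.7924780439; c=2·atan2(√a, √(1-a))=2.195622242; dist=6371·c=13988.309 ≈ 13988.3 km; running total=19363.6 km
Leg 2 bearing: y=sinΔλ·cosφ2=0.80033900, x=cosφ1·sinφ2-sinφ1·cosφ2·cosΔλ=-0.13146810; θ=atan2(y, x)=99.3284° ≈ 99.3°
Leg 3: φ1=-0.0005899, φ2=-0.9485515, Δφ=-0.9479616, Δλ=2.3056934 rad; a=sin²(Δφ/2)+cosφ1·cosφ2·sin²(Δλ/2)=0.6951674755; c=2·atan2(√a, √(1-a))=1.971791703; dist=6371·c=12562.285 ≈ 12562.3 km; running total=31925.9 km
Leg 3 bearing: y=sinΔλ·cosφ2=0.43242421, x=cosφ1·sinφ2-sinφ1·cosφ2·cosΔλ=-0.81280252; θ=atan2(y, x)=151.9863° ≈ 152.0°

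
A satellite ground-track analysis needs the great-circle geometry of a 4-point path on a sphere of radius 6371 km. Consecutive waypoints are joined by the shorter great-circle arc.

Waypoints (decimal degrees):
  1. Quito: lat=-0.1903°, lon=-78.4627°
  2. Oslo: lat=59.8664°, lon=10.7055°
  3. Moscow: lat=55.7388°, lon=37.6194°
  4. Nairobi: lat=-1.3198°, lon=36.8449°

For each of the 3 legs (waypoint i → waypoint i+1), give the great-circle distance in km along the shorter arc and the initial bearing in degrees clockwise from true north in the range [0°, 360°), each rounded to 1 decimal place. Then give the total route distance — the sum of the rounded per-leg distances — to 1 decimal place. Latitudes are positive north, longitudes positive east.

Leg 1: φ1=-0.0033214, φ2=1.0448658, Δφ=1.0481872, Δλ=1.5562787 rad; a=sin²(Δφ/2)+cosφ1·cosφ2·sin²(Δλ/2)=0.4977923366; c=2·atan2(√a, √(1-a))=1.566380986; dist=6371·c=9979.413 ≈ 9979.4 km; running total=9979.4 km
Leg 1 bearing: y=sinΔλ·cosφ2=0.50196510, x=cosφ1·sinφ2-sinφ1·cosφ2·cosΔλ=0.86487661; θ=atan2(y, x)=30.1304° ≈ 30.1°
Leg 2: φ1=1.0448658, φ2=0.9728256, Δφ=-0.0720402, Δλ=0.4697362 rad; a=sin²(Δφ/2)+cosφ1·cosφ2·sin²(Δλ/2)=0.0166024550; c=2·atan2(√a, √(1-a))=0.258419487; dist=6371·c=1646.391 ≈ 1646.4 km; running total=11625.8 km
Leg 2 bearing: y=sinΔλ·cosφ2=0.25482737, x=cosφ1·sinφ2-sinφ1·cosφ2·cosΔλ=-0.01924223; θ=atan2(y, x)=94.3183° ≈ 94.3°
Leg 3: φ1=0.9728256, φ2=-0.0230349, Δφ=-0.9958604, Δλ=-0.0135176 rad; a=sin²(Δφ/2)+cosφ1·cosφ2·sin²(Δλ/2)=0.2281352152; c=2·atan2(√a, √(1-a))=0.995921705; dist=6371·c=6345.017 ≈ 6345.0 km; running total=17970.8 km
Leg 3 bearing: y=sinΔλ·cosφ2=-0.01351358, x=cosφ1·sinφ2-sinφ1·cosφ2·cosΔλ=-0.83915168; θ=atan2(y, x)=-179.0774° <0 so +360° → 180.9226° ≈ 180.9°

Leg 1: dist=9979.4 km, bearing=30.1°
Leg 2: dist=1646.4 km, bearing=94.3°
Leg 3: dist=6345.0 km, bearing=180.9°
Total: 17970.8 km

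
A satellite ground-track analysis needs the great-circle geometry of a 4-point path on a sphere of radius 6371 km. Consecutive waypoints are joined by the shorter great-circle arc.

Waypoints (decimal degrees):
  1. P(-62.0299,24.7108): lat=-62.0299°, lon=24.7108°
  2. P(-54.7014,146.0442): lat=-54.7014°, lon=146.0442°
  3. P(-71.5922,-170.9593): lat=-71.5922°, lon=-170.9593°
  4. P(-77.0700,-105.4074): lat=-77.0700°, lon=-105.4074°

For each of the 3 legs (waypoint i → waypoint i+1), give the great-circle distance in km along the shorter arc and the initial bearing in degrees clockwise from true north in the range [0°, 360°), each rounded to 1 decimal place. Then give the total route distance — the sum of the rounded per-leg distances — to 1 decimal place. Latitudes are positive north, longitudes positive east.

Leg 1: φ1=-1.0826260, φ2=-0.9547195, Δφ=0.1279065, Δλ=2.1176673 rad; a=sin²(Δφ/2)+cosφ1·cosφ2·sin²(Δλ/2)=0.2100559378; c=2·atan2(√a, √(1-a))=0.952204965; dist=6371·c=6066.498 ≈ 6066.5 km; running total=6066.5 km
Leg 1 bearing: y=sinΔλ·cosφ2=0.49356343, x=cosφ1·sinφ2-sinφ1·cosφ2·cosΔλ=-0.64817043; θ=atan2(y, x)=142.7118° ≈ 142.7°
Leg 2: φ1=-0.9547195, φ2=-1.2495196, Δφ=-0.2948001, Δλ=-5.5327548 rad; a=sin²(Δφ/2)+cosφ1·cosφ2·sin²(Δλ/2)=0.0460758244; c=2·atan2(√a, √(1-a))=0.432672659; dist=6371·c=2756.558 ≈ 2756.6 km; running total=8823.1 km
Leg 2 bearing: y=sinΔλ·cosφ2=0.21534611, x=cosφ1·sinφ2-sinφ1·cosφ2·cosΔλ=-0.35977413; θ=atan2(y, x)=149.0970° ≈ 149.1°
Leg 3: φ1=-1.2495196, φ2=-1.3451253, Δφ=-0.0956056, Δλ=1.1440965 rad; a=sin²(Δφ/2)+cosφ1·cosφ2·sin²(Δλ/2)=0.0229909982; c=2·atan2(√a, √(1-a))=0.304429870; dist=6371·c=1939.523 ≈ 1939.5 km; running total=10762.6 km
Leg 3 bearing: y=sinΔλ·cosφ2=0.20369733, x=cosφ1·sinφ2-sinφ1·cosφ2·cosΔλ=-0.21990236; θ=atan2(y, x)=137.1908° ≈ 137.2°

Leg 1: dist=6066.5 km, bearing=142.7°
Leg 2: dist=2756.6 km, bearing=149.1°
Leg 3: dist=1939.5 km, bearing=137.2°
Total: 10762.6 km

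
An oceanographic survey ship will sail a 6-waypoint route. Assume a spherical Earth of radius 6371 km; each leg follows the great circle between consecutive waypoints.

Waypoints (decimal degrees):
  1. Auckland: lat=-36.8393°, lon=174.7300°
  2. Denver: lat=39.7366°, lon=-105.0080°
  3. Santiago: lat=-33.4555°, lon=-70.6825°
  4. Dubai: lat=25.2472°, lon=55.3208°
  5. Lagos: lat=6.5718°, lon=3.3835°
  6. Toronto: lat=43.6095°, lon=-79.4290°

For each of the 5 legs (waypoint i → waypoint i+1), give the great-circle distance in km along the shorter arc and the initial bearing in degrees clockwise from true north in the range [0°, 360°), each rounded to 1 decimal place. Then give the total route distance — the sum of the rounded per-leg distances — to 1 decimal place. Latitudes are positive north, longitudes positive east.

Leg 1: φ1=-0.6429671, φ2=0.6935345, Δφ=1.3365016, Δλ=-4.8823491 rad; a=sin²(Δφ/2)+cosφ1·cosφ2·sin²(Δλ/2)=0.6395925115; c=2·atan2(√a, √(1-a))=1.853741607; dist=6371·c=11810.188 ≈ 11810.2 km; running total=11810.2 km
Leg 1 bearing: y=sinΔλ·cosφ2=0.75791135, x=cosφ1·sinφ2-sinφ1·cosφ2·cosΔλ=0.58959826; θ=atan2(y, x)=52.1198° ≈ 52.1°
Leg 2: φ1=0.6935345, φ2=-0.5839086, Δφ=-1.2774431, Δλ=0.5990930 rad; a=sin²(Δφ/2)+cosφ1·cosφ2·sin²(Δλ/2)=0.4112845528; c=2·atan2(√a, √(1-a))=1.392421019; dist=6371·c=8871.114 ≈ 8871.1 km; running total=20681.3 km
Leg 2 bearing: y=sinΔλ·cosφ2=0.47046451, x=cosφ1·sinφ2-sinφ1·cosφ2·cosΔλ=-0.86439657; θ=atan2(y, x)=151.4419° ≈ 151.4°
Leg 3: φ1=-0.5839086, φ2=0.4406468, Δφ=1.0245554, Δλ=2.1991725 rad; a=sin²(Δφ/2)+cosφ1·cosφ2·sin²(Δλ/2)=0.8393631903; c=2·atan2(√a, √(1-a))=2.316823317; dist=6371·c=14760.481 ≈ 14760.5 km; running total=35441.8 km
Leg 3 bearing: y=sinΔλ·cosφ2=0.73170583, x=cosφ1·sinφ2-sinφ1·cosφ2·cosΔλ=0.06274619; θ=atan2(y, x)=85.0987° ≈ 85.1°
Leg 4: φ1=0.4406468, φ2=0.1146995, Δφ=-0.3259472, Δλ=-0.9064769 rad; a=sin²(Δφ/2)+cosφ1·cosφ2·sin²(Δλ/2)=0.1986092231; c=2·atan2(√a, √(1-a))=0.923813723; dist=6371·c=5885.617 ≈ 5885.6 km; running total=41327.4 km
Leg 4 bearing: y=sinΔλ·cosφ2=-0.78216313, x=cosφ1·sinφ2-sinφ1·cosφ2·cosΔλ=-0.15771885; θ=atan2(y, x)=-101.4005° <0 so +360° → 258.5995° ≈ 258.6°
Leg 5: φ1=0.1146995, φ2=0.7611294, Δφ=0.6464298, Δλ=-1.4453508 rad; a=sin²(Δφ/2)+cosφ1·cosφ2·sin²(Δλ/2)=0.4155320222; c=2·atan2(√a, √(1-a))=1.401046319; dist=6371·c=8926.066 ≈ 8926.1 km; running total=50253.5 km
Leg 5 bearing: y=sinΔλ·cosφ2=-0.71836788, x=cosφ1·sinφ2-sinφ1·cosφ2·cosΔλ=0.67483941; θ=atan2(y, x)=-46.7895° <0 so +360° → 313.2105° ≈ 313.2°

Leg 1: dist=11810.2 km, bearing=52.1°
Leg 2: dist=8871.1 km, bearing=151.4°
Leg 3: dist=14760.5 km, bearing=85.1°
Leg 4: dist=5885.6 km, bearing=258.6°
Leg 5: dist=8926.1 km, bearing=313.2°
Total: 50253.5 km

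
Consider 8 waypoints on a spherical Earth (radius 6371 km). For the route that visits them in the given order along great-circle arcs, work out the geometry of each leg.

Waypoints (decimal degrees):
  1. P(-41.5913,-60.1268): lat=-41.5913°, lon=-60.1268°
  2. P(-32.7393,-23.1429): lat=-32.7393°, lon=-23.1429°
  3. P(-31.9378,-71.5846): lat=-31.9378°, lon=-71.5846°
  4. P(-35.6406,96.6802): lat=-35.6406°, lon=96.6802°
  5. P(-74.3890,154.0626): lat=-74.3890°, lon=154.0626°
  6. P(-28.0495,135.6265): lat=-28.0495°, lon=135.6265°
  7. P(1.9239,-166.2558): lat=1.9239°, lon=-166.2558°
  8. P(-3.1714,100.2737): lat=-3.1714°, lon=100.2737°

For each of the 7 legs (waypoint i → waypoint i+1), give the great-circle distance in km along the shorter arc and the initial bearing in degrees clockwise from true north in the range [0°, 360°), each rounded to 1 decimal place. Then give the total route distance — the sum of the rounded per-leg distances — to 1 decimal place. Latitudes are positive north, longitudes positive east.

Leg 1: dist=3392.8 km, bearing=85.3°
Leg 2: dist=4511.1 km, bearing=257.5°
Leg 3: dist=12401.7 km, bearing=169.8°
Leg 4: dist=5251.5 km, bearing=162.0°
Leg 5: dist=5259.2 km, bearing=337.7°
Leg 6: dist=7033.2 km, bearing=71.9°
Leg 7: dist=10404.5 km, bearing=266.9°
Total: 48254.0 km

Leg 1: φ1=-0.7259051, φ2=-0.5714086, Δφ=0.1544965, Δλ=0.6454908 rad; a=sin²(Δφ/2)+cosφ1·cosφ2·sin²(Δλ/2)=0.0692402148; c=2·atan2(√a, √(1-a))=0.532541307; dist=6371·c=3392.821 ≈ 3392.8 km; running total=3392.8 km
Leg 1 bearing: y=sinΔλ·cosφ2=0.50602192, x=cosφ1·sinφ2-sinφ1·cosφ2·cosΔλ=0.04154331; θ=atan2(y, x)=85.3067° ≈ 85.3°
Leg 2: φ1=-0.5714086, φ2=-0.5574198, Δφ=0.0139888, Δλ=-0.8454672 rad; a=sin²(Δφ/2)+cosφ1·cosφ2·sin²(Δλ/2)=0.1201897560; c=2·atan2(√a, √(1-a))=0.708066946; dist=6371·c=4511.095 ≈ 4511.1 km; running total=7903.9 km
Leg 2 bearing: y=sinΔλ·cosφ2=-0.63500846, x=cosφ1·sinφ2-sinφ1·cosφ2·cosΔλ=-0.14050258; θ=atan2(y, x)=-102.4763° <0 so +360° → 257.5237° ≈ 257.5°
Leg 3: φ1=-0.5574198, φ2=-0.6220458, Δφ=-0.0646261, Δλ=2.9367748 rad; a=sin²(Δφ/2)+cosφ1·cosφ2·sin²(Δλ/2)=0.6835017660; c=2·atan2(√a, √(1-a))=1.946582044; dist=6371·c=12401.674 ≈ 12401.7 km; running total=20305.6 km
Leg 3 bearing: y=sinΔλ·cosφ2=0.16529169, x=cosφ1·sinφ2-sinφ1·cosφ2·cosΔλ=-0.91541633; θ=atan2(y, x)=169.7647° ≈ 169.8°
Leg 4: φ1=-0.6220458, φ2=-1.2983330, Δφ=-0.6762872, Δλ=1.0015118 rad; a=sin²(Δφ/2)+cosφ1·cosφ2·sin²(Δλ/2)=0.1604557240; c=2·atan2(√a, √(1-a))=0.824276066; dist=6371·c=5251.463 ≈ 5251.5 km; running total=25557.1 km
Leg 4 bearing: y=sinΔλ·cosφ2=0.22666338, x=cosφ1·sinφ2-sinφ1·cosφ2·cosΔλ=-0.69818511; θ=atan2(y, x)=162.0142° ≈ 162.0°
Leg 5: φ1=-1.2983330, φ2=-0.4895561, Δφ=0.8087768, Δλ=-0.3217706 rad; a=sin²(Δφ/2)+cosφ1·cosφ2·sin²(Δλ/2)=0.1609025989; c=2·atan2(√a, √(1-a))=0.825492930; dist=6371·c=5259.215 ≈ 5259.2 km; running total=30816.3 km
Leg 5 bearing: y=sinΔλ·cosφ2=-0.27910100, x=cosφ1·sinφ2-sinφ1·cosφ2·cosΔλ=0.67981942; θ=atan2(y, x)=-22.3207° <0 so +360° → 337.6793° ≈ 337.7°
Leg 6: φ1=-0.4895561, φ2=0.0335784, Δφ=0.5231345, Δλ=-5.2688401 rad; a=sin²(Δφ/2)+cosφ1·cosφ2·sin²(Δλ/2)=0.2749560681; c=2·atan2(√a, √(1-a))=1.103932597; dist=6371·c=7033.155 ≈ 7033.2 km; running total=37849.5 km
Leg 6 bearing: y=sinΔλ·cosφ2=0.84865624, x=cosφ1·sinφ2-sinφ1·cosφ2·cosΔλ=0.27785519; θ=atan2(y, x)=71.8712° ≈ 71.9°
Leg 7: φ1=0.0335784, φ2=-0.0553514, Δφ=-0.0889298, Δλ=4.6518173 rad; a=sin²(Δφ/2)+cosφ1·cosφ2·sin²(Δλ/2)=0.5311325760; c=2·atan2(√a, √(1-a))=1.633101782; dist=6371·c=10404.491 ≈ 10404.5 km; running total=48254.0 km
Leg 7 bearing: y=sinΔλ·cosφ2=-0.99663741, x=cosφ1·sinφ2-sinφ1·cosφ2·cosΔλ=-0.05326277; θ=atan2(y, x)=-93.0591° <0 so +360° → 266.9409° ≈ 266.9°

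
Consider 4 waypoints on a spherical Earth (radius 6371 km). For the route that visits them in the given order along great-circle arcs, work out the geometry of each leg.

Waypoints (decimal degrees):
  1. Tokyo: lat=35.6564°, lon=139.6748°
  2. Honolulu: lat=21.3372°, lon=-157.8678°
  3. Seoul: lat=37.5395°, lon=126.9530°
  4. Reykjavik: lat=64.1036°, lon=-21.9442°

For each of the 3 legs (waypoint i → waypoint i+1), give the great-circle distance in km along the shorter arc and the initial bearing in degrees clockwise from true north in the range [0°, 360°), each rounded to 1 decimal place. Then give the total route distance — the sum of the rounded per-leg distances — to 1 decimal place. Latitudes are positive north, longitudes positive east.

Leg 1: dist=6204.8 km, bearing=86.9°
Leg 2: dist=7311.7 km, bearing=302.8°
Leg 3: dist=8387.2 km, bearing=346.5°
Total: 21903.7 km

Leg 1: φ1=0.6223216, φ2=0.3724044, Δφ=-0.2499172, Δλ=-5.1930980 rad; a=sin²(Δφ/2)+cosφ1·cosφ2·sin²(Δλ/2)=0.2189671833; c=2·atan2(√a, √(1-a))=0.973915177; dist=6371·c=6204.814 ≈ 6204.8 km; running total=6204.8 km
Leg 1 bearing: y=sinΔλ·cosφ2=0.82589083, x=cosφ1·sinφ2-sinφ1·cosφ2·cosΔλ=0.04457085; θ=atan2(y, x)=86.9109° ≈ 86.9°
Leg 2: φ1=0.3724044, φ2=0.6551879, Δφ=0.2827835, Δλ=4.9710607 rad; a=sin²(Δφ/2)+cosφ1·cosφ2·sin²(Δλ/2)=0.2946863255; c=2·atan2(√a, √(1-a))=1.147654340; dist=6371·c=7311.706 ≈ 7311.7 km; running total=13516.5 km
Leg 2 bearing: y=sinΔλ·cosφ2=-0.76655304, x=cosφ1·sinφ2-sinφ1·cosφ2·cosΔλ=0.49374246; θ=atan2(y, x)=-57.2141° <0 so +360° → 302.7859° ≈ 302.8°
Leg 3: φ1=0.6551879, φ2=1.1188189, Δφ=0.4636310, Δλ=-2.5987464 rad; a=sin²(Δφ/2)+cosφ1·cosφ2·sin²(Δλ/2)=0.3742001919; c=2·atan2(√a, √(1-a))=1.316463642; dist=6371·c=8387.190 ≈ 8387.2 km; running total=21903.7 km
Leg 3 bearing: y=sinΔλ·cosφ2=-0.22561176, x=cosφ1·sinφ2-sinφ1·cosφ2·cosΔλ=0.94116787; θ=atan2(y, x)=-13.4803° <0 so +360° → 346.5197° ≈ 346.5°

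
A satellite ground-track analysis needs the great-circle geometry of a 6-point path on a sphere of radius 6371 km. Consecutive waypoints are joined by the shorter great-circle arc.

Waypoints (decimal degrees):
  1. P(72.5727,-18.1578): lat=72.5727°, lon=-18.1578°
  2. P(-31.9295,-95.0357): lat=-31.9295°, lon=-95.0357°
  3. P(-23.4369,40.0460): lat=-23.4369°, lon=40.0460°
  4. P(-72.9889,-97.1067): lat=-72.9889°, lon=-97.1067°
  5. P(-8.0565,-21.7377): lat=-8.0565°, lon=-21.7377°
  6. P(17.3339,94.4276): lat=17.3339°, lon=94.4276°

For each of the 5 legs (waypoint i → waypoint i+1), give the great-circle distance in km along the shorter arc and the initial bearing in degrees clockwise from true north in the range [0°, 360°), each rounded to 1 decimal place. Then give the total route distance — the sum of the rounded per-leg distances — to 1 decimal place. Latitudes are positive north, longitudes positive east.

Leg 1: φ1=1.2666326, φ2=-0.5572749, Δφ=-1.8239075, Δλ=-1.3417725 rad; a=sin²(Δφ/2)+cosφ1·cosφ2·sin²(Δλ/2)=0.7234463577; c=2·atan2(√a, √(1-a))=2.034085213; dist=6371·c=12959.157 ≈ 12959.2 km; running total=12959.2 km
Leg 1 bearing: y=sinΔλ·cosφ2=-0.82653866, x=cosφ1·sinφ2-sinφ1·cosφ2·cosΔλ=-0.34222909; θ=atan2(y, x)=-112.4920° <0 so +360° → 247.5080° ≈ 247.5°
Leg 2: φ1=-0.5572749, φ2=-0.4090511, Δφ=0.1482238, Δλ=2.3576204 rad; a=sin²(Δφ/2)+cosφ1·cosφ2·sin²(Δλ/2)=0.6705203255; c=2·atan2(√a, √(1-a))=1.918820021; dist=6371·c=12224.802 ≈ 12224.8 km; running total=25184.0 km
Leg 2 bearing: y=sinΔλ·cosφ2=0.64784376, x=cosφ1·sinφ2-sinφ1·cosφ2·cosΔλ=-0.68116792; θ=atan2(y, x)=136.4364° ≈ 136.4°
Leg 3: φ1=-0.4090511, φ2=-1.2738966, Δφ=-0.8648456, Δλ=-2.3937662 rad; a=sin²(Δφ/2)+cosφ1·cosφ2·sin²(Δλ/2)=0.4082302842; c=2·atan2(√a, √(1-a))=1.386210480; dist=6371·c=8831.547 ≈ 8831.5 km; running total=34015.5 km
Leg 3 bearing: y=sinΔλ·cosφ2=-0.19895243, x=cosφ1·sinφ2-sinφ1·cosφ2·cosΔλ=-0.96266879; θ=atan2(y, x)=-168.3232° <0 so +360° → 191.6768° ≈ 191.7°
Leg 4: φ1=-1.2738966, φ2=-0.1406125, Δφ=1.1332842, Δλ=1.3154372 rad; a=sin²(Δφ/2)+cosφ1·cosφ2·sin²(Δλ/2)=0.3964068974; c=2·atan2(√a, √(1-a))=1.362098452; dist=6371·c=8677.929 ≈ 8677.9 km; running total=42693.4 km
Leg 4 bearing: y=sinΔλ·cosφ2=0.95802304, x=cosφ1·sinφ2-sinφ1·cosφ2·cosΔλ=0.19815583; θ=atan2(y, x)=78.3138° ≈ 78.3°
Leg 5: φ1=-0.1406125, φ2=0.3025336, Δφ=0.4431461, Δλ=2.0274670 rad; a=sin²(Δφ/2)+cosφ1·cosφ2·sin²(Δλ/2)=0.7292687736; c=2·atan2(√a, √(1-a))=2.047145170; dist=6371·c=13042.362 ≈ 13042.4 km; running total=55735.8 km
Leg 5 bearing: y=sinΔλ·cosφ2=0.85676419, x=cosφ1·sinφ2-sinφ1·cosφ2·cosΔλ=0.23600518; θ=atan2(y, x)=74.5992° ≈ 74.6°

Leg 1: dist=12959.2 km, bearing=247.5°
Leg 2: dist=12224.8 km, bearing=136.4°
Leg 3: dist=8831.5 km, bearing=191.7°
Leg 4: dist=8677.9 km, bearing=78.3°
Leg 5: dist=13042.4 km, bearing=74.6°
Total: 55735.8 km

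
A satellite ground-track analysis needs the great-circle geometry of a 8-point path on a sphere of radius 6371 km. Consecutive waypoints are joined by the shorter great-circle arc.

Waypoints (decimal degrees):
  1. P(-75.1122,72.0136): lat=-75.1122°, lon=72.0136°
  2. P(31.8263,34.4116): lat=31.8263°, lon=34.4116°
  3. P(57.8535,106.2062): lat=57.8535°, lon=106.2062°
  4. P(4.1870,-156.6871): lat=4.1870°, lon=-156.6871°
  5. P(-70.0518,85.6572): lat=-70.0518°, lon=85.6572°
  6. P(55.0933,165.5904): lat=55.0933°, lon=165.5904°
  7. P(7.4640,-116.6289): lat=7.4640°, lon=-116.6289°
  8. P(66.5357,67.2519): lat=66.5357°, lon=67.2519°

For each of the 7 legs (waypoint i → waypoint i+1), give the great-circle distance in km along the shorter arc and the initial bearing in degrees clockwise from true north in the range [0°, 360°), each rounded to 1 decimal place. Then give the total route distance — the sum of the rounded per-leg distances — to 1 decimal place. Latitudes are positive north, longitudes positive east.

Leg 1: dist=12195.4 km, bearing=326.6°
Leg 2: dist=6004.9 km, bearing=38.7°
Leg 3: dist=10032.0 km, bearing=81.8°
Leg 4: dist=11463.6 km, bearing=198.1°
Leg 5: dist=15284.4 km, bearing=56.4°
Leg 6: dist=8551.1 km, bearing=95.8°
Leg 7: dist=11780.7 km, bearing=358.4°
Total: 75312.1 km

Leg 1: φ1=-1.3109552, φ2=0.5554737, Δφ=1.8664289, Δλ=-0.6562787 rad; a=sin²(Δφ/2)+cosφ1·cosφ2·sin²(Δλ/2)=0.6683462560; c=2·atan2(√a, √(1-a))=1.914198438; dist=6371·c=12195.358 ≈ 12195.4 km; running total=12195.4 km
Leg 1 bearing: y=sinΔλ·cosφ2=-0.51843378, x=cosφ1·sinφ2-sinφ1·cosφ2·cosΔλ=0.78604362; θ=atan2(y, x)=-33.4068° <0 so +360° → 326.5932° ≈ 326.6°
Leg 2: φ1=0.5554737, φ2=1.0097341, Δφ=0.4542603, Δλ=1.2530522 rad; a=sin²(Δφ/2)+cosφ1·cosφ2·sin²(Δλ/2)=0.2061291258; c=2·atan2(√a, √(1-a))=0.942531569; dist=6371·c=6004.869 ≈ 6004.9 km; running total=18200.3 km
Leg 2 bearing: y=sinΔλ·cosφ2=0.50545108, x=cosφ1·sinφ2-sinφ1·cosφ2·cosΔλ=0.63172687; θ=atan2(y, x)=38.6637° ≈ 38.7°
Leg 3: φ1=1.0097341, φ2=0.0730769, Δφ=-0.9366571, Δλ=-4.5883537 rad; a=sin²(Δφ/2)+cosφ1·cosφ2·sin²(Δλ/2)=0.5019170866; c=2·atan2(√a, √(1-a))=1.574630509; dist=6371·c=10031.971 ≈ 10032.0 km; running total=28232.3 km
Leg 3 bearing: y=sinΔλ·cosφ2=0.98966905, x=cosφ1·sinφ2-sinφ1·cosφ2·cosΔλ=0.14331947; θ=atan2(y, x)=81.7600° ≈ 81.8°
Leg 4: φ1=0.0730769, φ2=-1.2226346, Δφ=-1.2957115, Δλ=4.2297060 rad; a=sin²(Δφ/2)+cosφ1·cosφ2·sin²(Δλ/2)=0.6132827127; c=2·atan2(√a, √(1-a))=1.799346283; dist=6371·c=11463.635 ≈ 11463.6 km; running total=39695.9 km
Leg 4 bearing: y=sinΔλ·cosφ2=-0.30219267, x=cosφ1·sinφ2-sinφ1·cosφ2·cosΔλ=-0.92593072; θ=atan2(y, x)=-161.9251° <0 so +360° → 198.0749° ≈ 198.1°
Leg 5: φ1=-1.2226346, φ2=0.9615595, Δφ=2.1841940, Δλ=1.3950975 rad; a=sin²(Δφ/2)+cosφ1·cosφ2·sin²(Δλ/2)=0.8683776215; c=2·atan2(√a, √(1-a))=2.399055250; dist=6371·c=15284.381 ≈ 15284.4 km; running total=54980.3 km
Leg 5 bearing: y=sinΔλ·cosφ2=0.56343190, x=cosφ1·sinφ2-sinφ1·cosφ2·cosΔλ=0.37381306; θ=atan2(y, x)=56.4374° ≈ 56.4°
Leg 6: φ1=0.9615595, φ2=0.1302714, Δφ=-0.8312881, Δλ=-4.9256560 rad; a=sin²(Δφ/2)+cosφ1·cosφ2·sin²(Δλ/2)=0.3866886550; c=2·atan2(√a, √(1-a))=1.342187577; dist=6371·c=8551.077 ≈ 8551.1 km; running total=63531.4 km
Leg 6 bearing: y=sinΔλ·cosφ2=0.96906330, x=cosφ1·sinφ2-sinφ1·cosφ2·cosΔλ=-0.09776748; θ=atan2(y, x)=95.7610° ≈ 95.8°
Leg 7: φ1=0.1302714, φ2=1.1612670, Δφ=1.0309957, Δλ=3.2093254 rad; a=sin²(Δφ/2)+cosφ1·cosφ2·sin²(Δλ/2)=0.6373685550; c=2·atan2(√a, √(1-a))=1.849112607; dist=6371·c=11780.696 ≈ 11780.7 km; running total=75312.1 km
Leg 7 bearing: y=sinΔλ·cosφ2=-0.02694904, x=cosφ1·sinφ2-sinφ1·cosφ2·cosΔλ=0.96114165; θ=atan2(y, x)=-1.6061° <0 so +360° → 358.3939° ≈ 358.4°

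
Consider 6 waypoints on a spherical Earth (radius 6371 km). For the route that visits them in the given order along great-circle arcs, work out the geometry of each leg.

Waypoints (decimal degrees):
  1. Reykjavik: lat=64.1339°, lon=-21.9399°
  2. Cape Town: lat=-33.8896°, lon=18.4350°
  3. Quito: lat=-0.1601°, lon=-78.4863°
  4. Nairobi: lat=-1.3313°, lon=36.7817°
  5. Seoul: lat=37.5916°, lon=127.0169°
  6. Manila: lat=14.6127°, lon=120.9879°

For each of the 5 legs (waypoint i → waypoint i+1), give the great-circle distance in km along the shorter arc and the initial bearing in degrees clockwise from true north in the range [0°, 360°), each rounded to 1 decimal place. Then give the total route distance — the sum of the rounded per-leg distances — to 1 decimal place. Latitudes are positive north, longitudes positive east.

Leg 1: φ1=1.1193477, φ2=-0.5914851, Δφ=-1.7108328, Δλ=0.7046749 rad; a=sin²(Δφ/2)+cosφ1·cosφ2·sin²(Δλ/2)=0.6129180564; c=2·atan2(√a, √(1-a))=1.798597564; dist=6371·c=11458.865 ≈ 11458.9 km; running total=11458.9 km
Leg 1 bearing: y=sinΔλ·cosφ2=0.53773610, x=cosφ1·sinφ2-sinφ1·cosφ2·cosΔλ=-0.81230409; θ=atan2(y, x)=146.4959° ≈ 146.5°
Leg 2: φ1=-0.5914851, φ2=-0.0027943, Δφ=0.5886908, Δλ=-1.6915958 rad; a=sin²(Δφ/2)+cosφ1·cosφ2·sin²(Δλ/2)=0.5492375554; c=2·atan2(√a, √(1-a))=1.669431294; dist=6371·c=10635.947 ≈ 10635.9 km; running total=22094.8 km
Leg 2 bearing: y=sinΔλ·cosφ2=-0.99270874, x=cosφ1·sinφ2-sinφ1·cosφ2·cosΔλ=-0.06951271; θ=atan2(y, x)=-94.0055° <0 so +360° → 265.9945° ≈ 266.0°
Leg 3: φ1=-0.0027943, φ2=-0.0232356, Δφ=-0.0204413, Δλ=2.0118061 rad; a=sin²(Δφ/2)+cosφ1·cosφ2·sin²(Δλ/2)=0.7133355267; c=2·atan2(√a, √(1-a))=2.011605088; dist=6371·c=12815.936 ≈ 12815.9 km; running total=34910.7 km
Leg 3 bearing: y=sinΔλ·cosφ2=0.90407698, x=cosφ1·sinφ2-sinφ1·cosφ2·cosΔλ=-0.02442581; θ=atan2(y, x)=91.5476° ≈ 91.5°
Leg 4: φ1=-0.0232356, φ2=0.6560972, Δφ=0.6793328, Δλ=1.5749013 rad; a=sin²(Δφ/2)+cosφ1·cosφ2·sin²(Δλ/2)=0.5087124678; c=2·atan2(√a, √(1-a))=1.588222144; dist=6371·c=10118.563 ≈ 10118.6 km; running total=45029.3 km
Leg 4 bearing: y=sinΔλ·cosφ2=0.79237241, x=cosφ1·sinφ2-sinφ1·cosφ2·cosΔλ=0.60978876; θ=atan2(y, x)=52.4191° ≈ 52.4°
Leg 5: φ1=0.6560972, φ2=0.2550397, Δφ=-0.4010575, Δλ=-0.1052259 rad; a=sin²(Δφ/2)+cosφ1·cosφ2·sin²(Δλ/2)=0.0417961536; c=2·atan2(√a, √(1-a))=0.411785379; dist=6371·c=2623.485 ≈ 2623.5 km; running total=47652.8 km
Leg 5 bearing: y=sinΔλ·cosφ2=-0.10163439, x=cosφ1·sinφ2-sinφ1·cosφ2·cosΔλ=-0.38712710; θ=atan2(y, x)=-165.2898° <0 so +360° → 194.7102° ≈ 194.7°

Leg 1: dist=11458.9 km, bearing=146.5°
Leg 2: dist=10635.9 km, bearing=266.0°
Leg 3: dist=12815.9 km, bearing=91.5°
Leg 4: dist=10118.6 km, bearing=52.4°
Leg 5: dist=2623.5 km, bearing=194.7°
Total: 47652.8 km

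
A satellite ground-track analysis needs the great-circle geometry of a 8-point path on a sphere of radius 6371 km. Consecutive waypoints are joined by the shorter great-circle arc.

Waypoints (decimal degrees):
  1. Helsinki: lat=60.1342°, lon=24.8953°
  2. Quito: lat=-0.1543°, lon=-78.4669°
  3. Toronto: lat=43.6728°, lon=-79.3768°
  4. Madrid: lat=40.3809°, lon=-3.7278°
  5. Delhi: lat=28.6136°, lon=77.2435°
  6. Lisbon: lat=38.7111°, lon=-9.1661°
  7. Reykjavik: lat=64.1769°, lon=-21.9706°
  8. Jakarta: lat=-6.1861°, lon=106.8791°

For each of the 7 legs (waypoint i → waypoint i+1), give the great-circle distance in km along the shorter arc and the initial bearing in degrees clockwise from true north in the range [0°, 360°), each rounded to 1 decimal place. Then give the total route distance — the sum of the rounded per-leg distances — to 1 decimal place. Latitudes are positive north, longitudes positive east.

Leg 1: dist=10757.3 km, bearing=281.6°
Leg 2: dist=4874.2 km, bearing=359.0°
Leg 3: dist=6034.7 km, bearing=65.4°
Leg 4: dist=7279.7 km, bearing=72.4°
Leg 5: dist=7781.1 km, bearing=304.0°
Leg 6: dist=2954.4 km, bearing=347.5°
Leg 7: dist=12412.9 km, bearing=56.4°
Total: 52094.3 km

Leg 1: φ1=1.0495398, φ2=-0.0026930, Δφ=-1.0522328, Δλ=-1.8040107 rad; a=sin²(Δφ/2)+cosφ1·cosφ2·sin²(Δλ/2)=0.5587094556; c=2·atan2(√a, √(1-a))=1.688486739; dist=6371·c=10757.349 ≈ 10757.3 km; running total=10757.3 km
Leg 1 bearing: y=sinΔλ·cosφ2=-0.97292503, x=cosφ1·sinφ2-sinφ1·cosφ2·cosΔλ=0.19907206; θ=atan2(y, x)=-78.4362° <0 so +360° → 281.5638° ≈ 281.6°
Leg 2: φ1=-0.0026930, φ2=0.7622342, Δφ=0.7649272, Δλ=-0.0158808 rad; a=sin²(Δφ/2)+cosφ1·cosφ2·sin²(Δλ/2)=0.1393292150; c=2·atan2(√a, √(1-a))=0.765058894; dist=6371·c=4874.190 ≈ 4874.2 km; running total=15631.5 km
Leg 2 bearing: y=sinΔλ·cosφ2=-0.01148599, x=cosφ1·sinφ2-sinφ1·cosφ2·cosΔλ=0.69248423; θ=atan2(y, x)=-0.9503° <0 so +360° → 359.0497° ≈ 359.0°
Leg 3: φ1=0.7622342, φ2=0.7047797, Δφ=-0.0574545, Δλ=1.3203241 rad; a=sin²(Δφ/2)+cosφ1·cosφ2·sin²(Δλ/2)=0.2080290914; c=2·atan2(√a, √(1-a))=0.947220390; dist=6371·c=6034.741 ≈ 6034.7 km; running total=21666.2 km
Leg 3 bearing: y=sinΔλ·cosφ2=0.73798415, x=cosφ1·sinφ2-sinφ1·cosφ2·cosΔλ=0.33821790; θ=atan2(y, x)=65.3780° ≈ 65.4°
Leg 4: φ1=0.7047797, φ2=0.4994015, Δφ=-0.2053781, Δλ=1.4132158 rad; a=sin²(Δφ/2)+cosφ1·cosφ2·sin²(Δλ/2)=0.2923975040; c=2·atan2(√a, √(1-a))=1.142628202; dist=6371·c=7279.684 ≈ 7279.7 km; running total=28945.9 km
Leg 4 bearing: y=sinΔλ·cosφ2=0.86699240, x=cosφ1·sinφ2-sinφ1·cosφ2·cosΔλ=0.27555216; θ=atan2(y, x)=72.3684° ≈ 72.4°
Leg 5: φ1=0.4994015, φ2=0.6756362, Δφ=0.1762346, Δλ=-1.5081320 rad; a=sin²(Δφ/2)+cosφ1·cosφ2·sin²(Δλ/2)=0.3288005892; c=2·atan2(√a, √(1-a))=1.221327466; dist=6371·c=7781.077 ≈ 7781.1 km; running total=36727.0 km
Leg 5 bearing: y=sinΔλ·cosφ2=-0.77877770, x=cosφ1·sinφ2-sinφ1·cosφ2·cosΔλ=0.52561235; θ=atan2(y, x)=-55.9838° <0 so +360° → 304.0162° ≈ 304.0°
Leg 6: φ1=0.6756362, φ2=1.1200982, Δφ=0.4444621, Δλ=-0.2234807 rad; a=sin²(Δφ/2)+cosφ1·cosφ2·sin²(Δλ/2)=0.0528052526; c=2·atan2(√a, √(1-a))=0.463731893; dist=6371·c=2954.436 ≈ 2954.4 km; running total=39681.4 km
Leg 6 bearing: y=sinΔλ·cosφ2=-0.09653857, x=cosφ1·sinφ2-sinφ1·cosφ2·cosΔλ=0.43674676; θ=atan2(y, x)=-12.4643° <0 so +360° → 347.5357° ≈ 347.5°
Leg 7: φ1=1.1200982, φ2=-0.1079678, Δφ=-1.2280660, Δλ=2.2488515 rad; a=sin²(Δφ/2)+cosφ1·cosφ2·sin²(Δλ/2)=0.6843230048; c=2·atan2(√a, √(1-a))=1.948348349; dist=6371·c=12412.927 ≈ 12412.9 km; running total=52094.3 km
Leg 7 bearing: y=sinΔλ·cosφ2=0.77425932, x=cosφ1·sinφ2-sinφ1·cosφ2·cosΔλ=0.51441483; θ=atan2(y, x)=56.4001° ≈ 56.4°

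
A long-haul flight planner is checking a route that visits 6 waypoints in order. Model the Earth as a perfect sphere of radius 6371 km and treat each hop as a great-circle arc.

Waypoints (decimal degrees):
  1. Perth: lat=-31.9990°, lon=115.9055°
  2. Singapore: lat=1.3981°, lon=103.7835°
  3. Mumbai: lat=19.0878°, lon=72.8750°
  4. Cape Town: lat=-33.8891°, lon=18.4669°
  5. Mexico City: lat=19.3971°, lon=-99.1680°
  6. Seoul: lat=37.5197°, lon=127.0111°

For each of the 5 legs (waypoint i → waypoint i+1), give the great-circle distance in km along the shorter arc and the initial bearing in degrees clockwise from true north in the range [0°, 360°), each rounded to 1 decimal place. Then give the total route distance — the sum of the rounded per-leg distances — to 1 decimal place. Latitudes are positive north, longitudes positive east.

Leg 1: dist=3927.0 km, bearing=338.7°
Leg 2: dist=3898.5 km, bearing=302.3°
Leg 3: dist=8237.7 km, bearing=224.6°
Leg 4: dist=13705.3 km, bearing=272.2°
Leg 5: dist=12054.1 km, bearing=322.9°
Total: 41822.6 km

Leg 1: φ1=-0.5584879, φ2=0.0244014, Δφ=0.5828894, Δλ=-0.2115688 rad; a=sin²(Δφ/2)+cosφ1·cosφ2·sin²(Δλ/2)=0.0920140274; c=2·atan2(√a, √(1-a))=0.616387821; dist=6371·c=3927.007 ≈ 3927.0 km; running total=3927.0 km
Leg 1 bearing: y=sinΔλ·cosφ2=-0.20993147, x=cosφ1·sinφ2-sinφ1·cosφ2·cosΔλ=0.53862655; θ=atan2(y, x)=-21.2935° <0 so +360° → 338.7065° ≈ 338.7°
Leg 2: φ1=0.0244014, φ2=0.3331450, Δφ=0.3087435, Δλ=-0.5394551 rad; a=sin²(Δφ/2)+cosφ1·cosφ2·sin²(Δλ/2)=0.0907236154; c=2·atan2(√a, √(1-a))=0.611909264; dist=6371·c=3898.474 ≈ 3898.5 km; running total=7825.5 km
Leg 2 bearing: y=sinΔλ·cosφ2=-0.48542631, x=cosφ1·sinφ2-sinφ1·cosφ2·cosΔλ=0.30713623; θ=atan2(y, x)=-57.6779° <0 so +360° → 302.3221° ≈ 302.3°
Leg 3: φ1=0.3331450, φ2=-0.5914764, Δφ=-0.9246213, Δλ=-0.9496005 rad; a=sin²(Δφ/2)+cosφ1·cosφ2·sin²(Δλ/2)=0.3628841266; c=2·atan2(√a, √(1-a))=1.293005595; dist=6371·c=8237.739 ≈ 8237.7 km; running total=16063.2 km
Leg 3 bearing: y=sinΔλ·cosφ2=-0.67503819, x=cosφ1·sinφ2-sinφ1·cosφ2·cosΔλ=-0.68492364; θ=atan2(y, x)=-135.4165° <0 so +360° → 224.5835° ≈ 224.6°
Leg 4: φ1=-0.5914764, φ2=0.3385433, Δφ=0.9300196, Δλ=-2.0531163 rad; a=sin²(Δφ/2)+cosφ1·cosφ2·sin²(Δλ/2)=0.7741828812; c=2·atan2(√a, √(1-a))=2.151205038; dist=6371·c=13705.327 ≈ 13705.3 km; running total=29768.5 km
Leg 4 bearing: y=sinΔλ·cosφ2=-0.83563585, x=cosφ1·sinφ2-sinφ1·cosφ2·cosΔλ=0.03174446; θ=atan2(y, x)=-87.8245° <0 so +360° → 272.1755° ≈ 272.2°
Leg 5: φ1=0.3385433, φ2=0.6548423, Δφ=0.3162990, Δλ=3.9475700 rad; a=sin²(Δφ/2)+cosφ1·cosφ2·sin²(Δλ/2)=0.6578689691; c=2·atan2(√a, √(1-a))=1.892030602; dist=6371·c=12054.127 ≈ 12054.1 km; running total=41822.6 km
Leg 5 bearing: y=sinΔλ·cosφ2=-0.57225949, x=cosφ1·sinφ2-sinφ1·cosφ2·cosΔλ=0.75685443; θ=atan2(y, x)=-37.0930° <0 so +360° → 322.9070° ≈ 322.9°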